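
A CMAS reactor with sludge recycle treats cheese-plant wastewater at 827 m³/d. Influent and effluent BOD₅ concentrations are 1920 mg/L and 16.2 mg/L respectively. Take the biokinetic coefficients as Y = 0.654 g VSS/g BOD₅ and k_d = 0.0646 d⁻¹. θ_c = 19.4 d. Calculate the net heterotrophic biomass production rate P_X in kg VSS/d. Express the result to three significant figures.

P_X ≈ 457 kg VSS/d

The observed yield is Y_obs = Y/(1 + k_d·θ_c) = 0.654 / (1 + 0.0646 × 19.4) = 0.654 / 2.253 = 0.2902 g VSS per g BOD₅ removed.
ΔS = 1920 − 16.2 = 1904 mg/L, so the substrate removal rate is 827 × 1904/1000 = 1574 kg BOD₅/d.
Biomass produced: P_X = Y_obs·Q·ΔS = 0.2902 × 1574 ≈ 457.0 kg VSS/d.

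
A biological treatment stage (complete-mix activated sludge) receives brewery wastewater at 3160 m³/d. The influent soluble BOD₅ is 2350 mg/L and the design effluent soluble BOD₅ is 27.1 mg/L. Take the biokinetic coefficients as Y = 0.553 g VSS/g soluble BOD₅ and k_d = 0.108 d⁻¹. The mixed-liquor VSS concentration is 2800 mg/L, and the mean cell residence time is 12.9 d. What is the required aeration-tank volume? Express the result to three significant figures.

Steady-state biomass mass balance: V·X·(1 + k_d·θ_c) = Y·Q·(S₀ − S)·θ_c, so V = 0.553 × 3160 × (2350 − 27.1) × 12.9 / [2800 × (1 + 0.108 × 12.9)] = 5.24×10^7 / 6701 = 7814 m³.

V ≈ 7810 m³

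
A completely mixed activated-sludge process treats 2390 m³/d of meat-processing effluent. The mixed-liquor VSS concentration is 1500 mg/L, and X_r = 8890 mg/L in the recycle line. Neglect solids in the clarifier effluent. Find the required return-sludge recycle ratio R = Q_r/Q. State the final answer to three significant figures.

Mass balance around the secondary clarifier (neglecting effluent solids): R = X / (X_r − X) = 1500 / (8890 − 1500) = 0.2030.

R ≈ 0.203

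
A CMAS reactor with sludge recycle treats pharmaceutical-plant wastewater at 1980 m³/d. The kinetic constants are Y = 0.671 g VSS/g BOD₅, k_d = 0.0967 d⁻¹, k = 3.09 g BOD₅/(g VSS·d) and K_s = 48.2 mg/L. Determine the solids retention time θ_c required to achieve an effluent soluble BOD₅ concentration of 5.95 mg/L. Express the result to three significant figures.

θ_c ≈ 7.63 d

Specific growth rate at S = 5.95 mg/L: μ = YkS/(K_s+S) = 0.671·3.09·5.95/(48.2+5.95) = 0.2278 d⁻¹.
Then 1/θ_c = μ − k_d = 0.2278 − 0.0967 = 0.1311 d⁻¹, giving θ_c = 7.626 d.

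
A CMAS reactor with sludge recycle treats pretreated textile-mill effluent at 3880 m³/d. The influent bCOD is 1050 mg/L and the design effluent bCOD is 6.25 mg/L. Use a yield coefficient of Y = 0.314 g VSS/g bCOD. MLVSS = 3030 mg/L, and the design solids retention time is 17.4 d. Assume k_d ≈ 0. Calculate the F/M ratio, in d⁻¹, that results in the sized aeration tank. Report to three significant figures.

Biomass mass balance (decay neglected): V·X = Y·Q·(S₀ − S)·θ_c, so V = 0.314 × 3880 × (1050 − 6.25) × 17.4 / 3030 = 7302 m³.
F/M = Q·S₀ / (V·X) = 3880 × 1050 / (7302 × 3030) = 0.1841 g bCOD·(g VSS·d)⁻¹.

F/M ≈ 0.184 d⁻¹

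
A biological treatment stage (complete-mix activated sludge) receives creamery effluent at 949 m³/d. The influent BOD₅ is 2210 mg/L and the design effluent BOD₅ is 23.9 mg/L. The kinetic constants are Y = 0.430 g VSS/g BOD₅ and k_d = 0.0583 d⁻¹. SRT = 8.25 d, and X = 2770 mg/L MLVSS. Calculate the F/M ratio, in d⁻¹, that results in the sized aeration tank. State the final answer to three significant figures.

F/M ≈ 0.422 d⁻¹

From the SRT design equation V = Y Q (S₀−S) θ_c / [X (1 + k_d θ_c)] = 0.430 × 949 × (2210 − 23.9) × 8.25 / [2770 × (1 + 0.0583 × 8.25)] = 7.36×10^6 / 4102 = 1794 m³.
F/M = Q·S₀ / (V·X) = 949 × 2210 / (1794 × 2770) = 0.4220 g BOD₅·(g VSS·d)⁻¹.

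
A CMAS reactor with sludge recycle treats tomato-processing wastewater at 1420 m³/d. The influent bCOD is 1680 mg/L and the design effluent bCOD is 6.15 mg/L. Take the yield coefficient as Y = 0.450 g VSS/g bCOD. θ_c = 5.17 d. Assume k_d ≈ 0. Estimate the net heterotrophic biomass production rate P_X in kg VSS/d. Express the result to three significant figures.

P_X ≈ 1070 kg VSS/d

Since k_d ≈ 0, Y_obs = Y = 0.450 g VSS/g bCOD.
Substrate removed = Q·(S₀ − S) = 1420 m³/d × (1680 − 6.15) g/m³ = 2.38×10^6 g/d = 2377 kg/d.
Biomass produced: P_X = Y_obs·Q·ΔS = 0.4500 × 2377 ≈ 1070 kg VSS/d.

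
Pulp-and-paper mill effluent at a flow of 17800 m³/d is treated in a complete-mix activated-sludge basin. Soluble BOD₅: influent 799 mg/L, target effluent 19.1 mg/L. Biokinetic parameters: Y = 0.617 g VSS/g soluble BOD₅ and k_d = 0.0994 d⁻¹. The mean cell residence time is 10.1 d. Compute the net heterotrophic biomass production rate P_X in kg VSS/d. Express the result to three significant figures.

Correct the yield for decay: Y_obs = Y/(1 + k_d θ_c) = 0.617 / (1 + 0.0994 × 10.1) = 0.617 / 2.004 = 0.3079.
ΔS = 799 − 19.1 = 779.9 mg/L, so the substrate removal rate is 17800 × 779.9/1000 = 13882 kg soluble BOD₅/d.
Biomass produced: P_X = Y_obs·Q·ΔS = 0.3079 × 13882 ≈ 4274 kg VSS/d.

P_X ≈ 4270 kg VSS/d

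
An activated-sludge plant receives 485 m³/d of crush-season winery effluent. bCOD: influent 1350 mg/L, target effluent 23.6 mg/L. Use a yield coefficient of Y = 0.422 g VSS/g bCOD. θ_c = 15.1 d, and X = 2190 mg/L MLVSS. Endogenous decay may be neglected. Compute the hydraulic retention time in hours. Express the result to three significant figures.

V·X = Y·Q·ΔS·θ_c gives V = 0.422 × 485 × (1350 − 23.6) × 15.1 / 2190 = 1872 m³.
HRT = V/Q = 1872 m³ / 485 m³·d⁻¹ = 3.859 d × 24 = 92.63 h.

τ ≈ 92.6 h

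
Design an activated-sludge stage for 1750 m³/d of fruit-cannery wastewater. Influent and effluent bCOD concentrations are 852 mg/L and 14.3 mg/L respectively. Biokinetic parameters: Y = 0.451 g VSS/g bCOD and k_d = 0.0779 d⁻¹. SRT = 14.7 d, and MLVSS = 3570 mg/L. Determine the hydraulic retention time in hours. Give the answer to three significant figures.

Rearranging the biomass balance for a CMAS with decay, V = Y·Q·ΔS·θ_c / [X·(1+k_d θ_c)] = 0.451 × 1750 × (852 − 14.3) × 14.7 / [3570 × (1 + 0.0779 × 14.7)] = 9.72×10^6 / 7658 = 1269 m³.
HRT = V/Q = 1269 m³ / 1750 m³·d⁻¹ = 0.7252 d × 24 = 17.40 h.

τ ≈ 17.4 h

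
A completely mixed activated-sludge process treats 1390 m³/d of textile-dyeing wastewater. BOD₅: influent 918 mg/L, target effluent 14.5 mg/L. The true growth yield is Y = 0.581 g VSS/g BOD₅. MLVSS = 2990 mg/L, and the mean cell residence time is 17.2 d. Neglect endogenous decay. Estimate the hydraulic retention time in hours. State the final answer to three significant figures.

With k_d = 0 the design equation reduces to V = Y Q (S₀−S) θ_c / X = 0.581 × 1390 × (918 − 14.5) × 17.2 / 2990 = 4197 m³.
Hydraulic retention time τ = V/Q = 4197 / 1390 = 3.020 d = 72.47 h.

τ ≈ 72.5 h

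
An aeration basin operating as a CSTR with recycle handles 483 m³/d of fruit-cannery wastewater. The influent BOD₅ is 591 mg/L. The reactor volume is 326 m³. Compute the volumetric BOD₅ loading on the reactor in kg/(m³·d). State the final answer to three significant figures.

L_v ≈ 0.876 kg BOD₅/(m³·d)

L_v = Q S₀ / V = 483 × 591 × 10⁻³ / 326.0 = 0.8756 kg/(m³·d).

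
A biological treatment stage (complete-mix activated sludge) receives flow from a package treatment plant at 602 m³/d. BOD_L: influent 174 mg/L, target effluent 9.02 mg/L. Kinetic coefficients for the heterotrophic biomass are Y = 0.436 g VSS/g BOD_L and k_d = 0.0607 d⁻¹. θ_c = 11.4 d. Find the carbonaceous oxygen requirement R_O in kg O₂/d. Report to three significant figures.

R_O ≈ 63.0 kg O₂/d

The observed yield is Y_obs = Y/(1 + k_d·θ_c) = 0.436 / (1 + 0.0607 × 11.4) = 0.436 / 1.692 = 0.2577 g VSS per g BOD_L removed.
Mass of BOD_L removed per day: Q(S₀ − S) = 602 × 165.0 g/m³ = 99.32 kg/d.
Biomass synthesised: P_X = Y_obs × 99.32 = 25.59 kg VSS/d.
Carbonaceous O₂ demand = substrate oxidised − cell-mass equivalent = 99.32 − 1.42 × 25.59 = 62.98 kg O₂/d.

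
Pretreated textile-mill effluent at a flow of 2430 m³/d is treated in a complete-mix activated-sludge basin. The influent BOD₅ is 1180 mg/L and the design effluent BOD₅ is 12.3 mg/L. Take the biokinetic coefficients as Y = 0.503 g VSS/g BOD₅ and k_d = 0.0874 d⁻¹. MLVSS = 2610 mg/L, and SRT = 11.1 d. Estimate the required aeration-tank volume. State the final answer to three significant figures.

V ≈ 3080 m³

Steady-state biomass mass balance: V·X·(1 + k_d·θ_c) = Y·Q·(S₀ − S)·θ_c, so V = 0.503 × 2430 × (1180 − 12.3) × 11.1 / [2610 × (1 + 0.0874 × 11.1)] = 1.58×10^7 / 5142 = 3081 m³.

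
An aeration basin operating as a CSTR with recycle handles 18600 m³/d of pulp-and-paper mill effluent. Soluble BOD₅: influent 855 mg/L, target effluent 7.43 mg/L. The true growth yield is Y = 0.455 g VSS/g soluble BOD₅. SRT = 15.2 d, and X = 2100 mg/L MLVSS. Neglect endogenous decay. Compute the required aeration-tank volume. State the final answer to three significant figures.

Biomass mass balance (decay neglected): V·X = Y·Q·(S₀ − S)·θ_c, so V = 0.455 × 18600 × (855 − 7.43) × 15.2 / 2100 = 51919 m³.

V ≈ 51900 m³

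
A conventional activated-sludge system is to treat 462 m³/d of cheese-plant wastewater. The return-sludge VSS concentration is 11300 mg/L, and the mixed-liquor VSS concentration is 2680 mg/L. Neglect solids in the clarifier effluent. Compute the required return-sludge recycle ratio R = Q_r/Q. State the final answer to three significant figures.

R ≈ 0.311

R = Q_r/Q = X/(X_r − X) = 2680 / (11300 − 2680) = 0.3109.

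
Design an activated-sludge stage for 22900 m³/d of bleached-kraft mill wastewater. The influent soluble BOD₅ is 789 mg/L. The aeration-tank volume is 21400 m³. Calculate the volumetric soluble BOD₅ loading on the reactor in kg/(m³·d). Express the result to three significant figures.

L_v ≈ 0.844 kg soluble BOD₅/(m³·d)

Volumetric loading L_v = Q·S₀ / V = 22900 × 789 g/m³ / 21400 m³ = 844.3 g/(m³·d) = 0.8443 kg soluble BOD₅/(m³·d).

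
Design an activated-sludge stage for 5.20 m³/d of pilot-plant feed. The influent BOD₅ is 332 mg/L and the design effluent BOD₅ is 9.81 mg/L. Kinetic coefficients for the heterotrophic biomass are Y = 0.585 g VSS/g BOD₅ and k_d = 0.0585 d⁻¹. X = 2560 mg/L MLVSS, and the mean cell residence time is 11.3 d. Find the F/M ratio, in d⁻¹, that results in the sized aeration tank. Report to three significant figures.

F/M ≈ 0.259 d⁻¹

From the SRT design equation V = Y Q (S₀−S) θ_c / [X (1 + k_d θ_c)] = 0.585 × 5.20 × (332 − 9.81) × 11.3 / [2560 × (1 + 0.0585 × 11.3)] = 1.11×10^4 / 4252 = 2.605 m³.
Food-to-microorganism ratio F/M = Q S₀ / (V X) = 5.20 × 332 / (2.605 × 2560) = 0.2589 d⁻¹.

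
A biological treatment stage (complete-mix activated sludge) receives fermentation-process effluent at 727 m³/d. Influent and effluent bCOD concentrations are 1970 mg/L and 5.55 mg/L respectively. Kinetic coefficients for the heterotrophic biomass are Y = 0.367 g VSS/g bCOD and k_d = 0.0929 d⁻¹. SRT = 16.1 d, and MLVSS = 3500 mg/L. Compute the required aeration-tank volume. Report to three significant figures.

V ≈ 966 m³

Rearranging the biomass balance for a CMAS with decay, V = Y·Q·ΔS·θ_c / [X·(1+k_d θ_c)] = 0.367 × 727 × (1970 − 5.55) × 16.1 / [3500 × (1 + 0.0929 × 16.1)] = 8.44×10^6 / 8735 = 966.1 m³.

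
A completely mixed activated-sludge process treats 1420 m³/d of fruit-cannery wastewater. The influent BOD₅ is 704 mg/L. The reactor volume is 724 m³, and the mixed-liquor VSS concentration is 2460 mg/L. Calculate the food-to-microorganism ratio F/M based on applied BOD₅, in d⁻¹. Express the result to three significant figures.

F/M = applied load / biomass = Q·S₀/(V·X) = 1420 × 704 / (724.0 × 2460) = 0.5613 d⁻¹.

F/M ≈ 0.561 d⁻¹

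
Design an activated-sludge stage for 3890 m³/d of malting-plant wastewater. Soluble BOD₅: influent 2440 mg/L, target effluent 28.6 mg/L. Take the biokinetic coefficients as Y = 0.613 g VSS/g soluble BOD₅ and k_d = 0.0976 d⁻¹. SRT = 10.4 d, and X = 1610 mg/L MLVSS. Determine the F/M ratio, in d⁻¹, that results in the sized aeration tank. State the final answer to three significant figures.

Rearranging the biomass balance for a CMAS with decay, V = Y·Q·ΔS·θ_c / [X·(1+k_d θ_c)] = 0.613 × 3890 × (2440 − 28.6) × 10.4 / [1610 × (1 + 0.0976 × 10.4)] = 5.98×10^7 / 3244 = 18433 m³.
Food-to-microorganism ratio F/M = Q S₀ / (V X) = 3890 × 2440 / (18433 × 1610) = 0.3198 d⁻¹.

F/M ≈ 0.320 d⁻¹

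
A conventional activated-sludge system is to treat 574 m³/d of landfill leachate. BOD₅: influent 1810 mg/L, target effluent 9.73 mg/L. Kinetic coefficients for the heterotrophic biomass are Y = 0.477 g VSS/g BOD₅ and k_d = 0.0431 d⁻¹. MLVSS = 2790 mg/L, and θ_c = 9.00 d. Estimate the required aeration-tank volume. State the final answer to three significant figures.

V ≈ 1150 m³

Steady-state biomass mass balance: V·X·(1 + k_d·θ_c) = Y·Q·(S₀ − S)·θ_c, so V = 0.477 × 574 × (1810 − 9.73) × 9.00 / [2790 × (1 + 0.0431 × 9.00)] = 4.44×10^6 / 3872 = 1146 m³.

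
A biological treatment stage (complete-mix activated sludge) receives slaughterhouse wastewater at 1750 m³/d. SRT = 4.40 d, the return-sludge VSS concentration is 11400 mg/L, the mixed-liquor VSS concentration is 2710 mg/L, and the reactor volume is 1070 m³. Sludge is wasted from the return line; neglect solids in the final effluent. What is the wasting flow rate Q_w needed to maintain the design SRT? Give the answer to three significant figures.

θ_c = V·X/(Q_w·X_r) when wasting from the recycle, so Q_w = V·X/(θ_c·X_r) = 1070 × 2710 / (4.40 × 11400) = 57.81 m³/d.

Q_w ≈ 57.8 m³/d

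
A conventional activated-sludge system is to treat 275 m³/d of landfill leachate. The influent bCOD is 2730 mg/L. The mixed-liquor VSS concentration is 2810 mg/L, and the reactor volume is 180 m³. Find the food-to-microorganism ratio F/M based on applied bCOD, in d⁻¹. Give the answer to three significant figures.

F/M ≈ 1.48 d⁻¹

F/M = applied load / biomass = Q·S₀/(V·X) = 275 × 2730 / (180.0 × 2810) = 1.484 d⁻¹.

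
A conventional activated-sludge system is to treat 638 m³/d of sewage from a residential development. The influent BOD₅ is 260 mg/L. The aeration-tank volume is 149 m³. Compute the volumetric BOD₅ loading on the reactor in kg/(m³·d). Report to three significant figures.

L_v ≈ 1.11 kg BOD₅/(m³·d)

Applied BOD₅ load per unit volume = Q·S₀/V = (638 × 260/1000)/149.0 = 1.113 kg BOD₅·m⁻³·d⁻¹.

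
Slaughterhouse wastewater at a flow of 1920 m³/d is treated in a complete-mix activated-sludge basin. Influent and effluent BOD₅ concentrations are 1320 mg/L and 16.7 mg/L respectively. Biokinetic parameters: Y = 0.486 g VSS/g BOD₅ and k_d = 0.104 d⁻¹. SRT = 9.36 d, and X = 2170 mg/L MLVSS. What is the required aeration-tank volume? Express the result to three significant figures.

V ≈ 2660 m³

From the SRT design equation V = Y Q (S₀−S) θ_c / [X (1 + k_d θ_c)] = 0.486 × 1920 × (1320 − 16.7) × 9.36 / [2170 × (1 + 0.104 × 9.36)] = 1.14×10^7 / 4282 = 2658 m³.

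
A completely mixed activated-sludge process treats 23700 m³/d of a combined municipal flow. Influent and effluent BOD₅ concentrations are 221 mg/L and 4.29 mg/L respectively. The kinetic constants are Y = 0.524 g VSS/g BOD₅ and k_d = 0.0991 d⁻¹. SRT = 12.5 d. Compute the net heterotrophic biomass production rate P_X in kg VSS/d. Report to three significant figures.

The observed yield is Y_obs = Y/(1 + k_d·θ_c) = 0.524 / (1 + 0.0991 × 12.5) = 0.524 / 2.239 = 0.2341 g VSS per g BOD₅ removed.
Mass of BOD₅ removed per day: Q(S₀ − S) = 23700 × 216.7 g/m³ = 5136 kg/d.
So the net sludge growth is P_X = 0.2341 × 5136 = 1202 kg VSS/d.

P_X ≈ 1200 kg VSS/d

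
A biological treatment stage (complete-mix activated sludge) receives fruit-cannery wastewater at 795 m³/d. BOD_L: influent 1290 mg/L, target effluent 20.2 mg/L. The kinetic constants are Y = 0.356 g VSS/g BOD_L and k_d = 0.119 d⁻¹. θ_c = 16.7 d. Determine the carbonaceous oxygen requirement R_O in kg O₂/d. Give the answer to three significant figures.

The observed yield is Y_obs = Y/(1 + k_d·θ_c) = 0.356 / (1 + 0.119 × 16.7) = 0.356 / 2.987 = 0.1192 g VSS per g BOD_L removed.
Q·(S₀ − S) = 795 × (1290 − 20.2) × 10⁻³ = 1009 kg/d removed.
P_X = Y_obs·Q·(S₀ − S) = 0.1192 × 1009 = 120.3 kg VSS/d.
R_O = Q·ΔS − 1.42 P_X = 1009 − 170.8 = 838.7 kg O₂/d.

R_O ≈ 839 kg O₂/d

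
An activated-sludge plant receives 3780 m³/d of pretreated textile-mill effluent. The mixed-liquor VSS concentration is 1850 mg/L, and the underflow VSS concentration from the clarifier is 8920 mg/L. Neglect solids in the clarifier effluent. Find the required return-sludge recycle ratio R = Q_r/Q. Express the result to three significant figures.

R ≈ 0.262

Mass balance around the secondary clarifier (neglecting effluent solids): R = X / (X_r − X) = 1850 / (8920 − 1850) = 0.2617.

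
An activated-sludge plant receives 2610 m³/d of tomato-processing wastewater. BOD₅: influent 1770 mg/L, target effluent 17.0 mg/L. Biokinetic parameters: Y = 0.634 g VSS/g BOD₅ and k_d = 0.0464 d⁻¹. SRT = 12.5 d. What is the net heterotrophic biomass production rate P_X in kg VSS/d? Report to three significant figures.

P_X ≈ 1840 kg VSS/d

Correct the yield for decay: Y_obs = Y/(1 + k_d θ_c) = 0.634 / (1 + 0.0464 × 12.5) = 0.634 / 1.580 = 0.4013.
Substrate removed = Q·(S₀ − S) = 2610 m³/d × (1770 − 17.0) g/m³ = 4.58×10^6 g/d = 4575 kg/d.
Biomass produced: P_X = Y_obs·Q·ΔS = 0.4013 × 4575 ≈ 1836 kg VSS/d.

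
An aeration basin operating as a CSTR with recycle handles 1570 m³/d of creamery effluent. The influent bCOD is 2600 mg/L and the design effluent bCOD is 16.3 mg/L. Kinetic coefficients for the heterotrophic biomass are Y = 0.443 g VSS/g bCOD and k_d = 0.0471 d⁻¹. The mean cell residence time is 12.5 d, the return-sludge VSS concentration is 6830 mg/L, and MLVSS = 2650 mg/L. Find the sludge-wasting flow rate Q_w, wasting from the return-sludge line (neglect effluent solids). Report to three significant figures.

Q_w ≈ 166 m³/d

From the SRT design equation V = Y Q (S₀−S) θ_c / [X (1 + k_d θ_c)] = 0.443 × 1570 × (2600 − 16.3) × 12.5 / [2650 × (1 + 0.0471 × 12.5)] = 2.25×10^7 / 4210 = 5335 m³.
θ_c = V·X/(Q_w·X_r) when wasting from the recycle, so Q_w = V·X/(θ_c·X_r) = 5335 × 2650 / (12.5 × 6830) = 165.6 m³/d.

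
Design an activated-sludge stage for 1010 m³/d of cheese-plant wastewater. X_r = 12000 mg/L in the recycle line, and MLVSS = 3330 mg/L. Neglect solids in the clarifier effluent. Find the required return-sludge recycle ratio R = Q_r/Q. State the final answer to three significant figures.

Solids balance on the clarifier gives (1+R)X = R·X_r, so R = X/(X_r − X) = 3330 / (12000 − 3330) = 0.3841.

R ≈ 0.384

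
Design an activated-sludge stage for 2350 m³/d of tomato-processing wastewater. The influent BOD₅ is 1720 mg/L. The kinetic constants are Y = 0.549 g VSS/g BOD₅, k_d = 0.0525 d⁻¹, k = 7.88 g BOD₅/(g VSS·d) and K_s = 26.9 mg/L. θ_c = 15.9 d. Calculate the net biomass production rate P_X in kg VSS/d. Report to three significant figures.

P_X ≈ 1210 kg VSS/d

For a completely mixed reactor with recycle the Lawrence–McCarty relation gives S = K_s·(1 + k_d·θ_c) / [θ_c·(Y·k − k_d) − 1] = 26.9 × (1 + 0.0525 × 15.9) / [15.9 × (0.549 × 7.88 − 0.0525) − 1] = 49.35 / 66.95 = 0.7372 mg/L.
The observed yield is Y_obs = Y/(1 + k_d·θ_c) = 0.549 / (1 + 0.0525 × 15.9) = 0.549 / 1.835 = 0.2992 g VSS per g BOD₅ removed.
Mass of BOD₅ removed per day: Q(S₀ − S) = 2350 × 1719 g/m³ = 4040 kg/d.
P_X = Y_obs · Q(S₀ − S) = 0.2992 × 4040 = 1209 kg VSS/d.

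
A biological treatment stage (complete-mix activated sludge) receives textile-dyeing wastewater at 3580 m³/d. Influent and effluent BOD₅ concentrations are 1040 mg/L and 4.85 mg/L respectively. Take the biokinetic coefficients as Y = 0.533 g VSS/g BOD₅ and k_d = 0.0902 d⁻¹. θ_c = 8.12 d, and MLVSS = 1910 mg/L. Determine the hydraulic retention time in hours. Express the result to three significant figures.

τ ≈ 32.5 h

Rearranging the biomass balance for a CMAS with decay, V = Y·Q·ΔS·θ_c / [X·(1+k_d θ_c)] = 0.533 × 3580 × (1040 − 4.85) × 8.12 / [1910 × (1 + 0.0902 × 8.12)] = 1.6×10^7 / 3309 = 4847 m³.
τ = V/Q = 4847/3580 = 1.354 d, or 32.49 h.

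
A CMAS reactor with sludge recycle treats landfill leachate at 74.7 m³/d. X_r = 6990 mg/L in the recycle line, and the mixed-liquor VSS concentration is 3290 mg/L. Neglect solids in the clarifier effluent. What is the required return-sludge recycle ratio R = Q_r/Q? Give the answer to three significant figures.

R = Q_r/Q = X/(X_r − X) = 3290 / (6990 − 3290) = 0.8892.

R ≈ 0.889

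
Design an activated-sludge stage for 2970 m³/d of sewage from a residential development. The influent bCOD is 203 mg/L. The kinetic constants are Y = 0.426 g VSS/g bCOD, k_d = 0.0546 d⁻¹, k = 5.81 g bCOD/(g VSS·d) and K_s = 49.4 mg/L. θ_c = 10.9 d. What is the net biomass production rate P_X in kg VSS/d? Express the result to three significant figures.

Effluent substrate depends only on kinetics and SRT: S = K_s(1 + k_d θ_c) / [θ_c(Yk − k_d) − 1] = 49.4 × (1 + 0.0546 × 10.9) / [10.9 × (0.426 × 5.81 − 0.0546) − 1] = 78.80 / 25.38 = 3.104 mg/L.
Correct the yield for decay: Y_obs = Y/(1 + k_d θ_c) = 0.426 / (1 + 0.0546 × 10.9) = 0.426 / 1.595 = 0.2671.
Mass of bCOD removed per day: Q(S₀ − S) = 2970 × 199.9 g/m³ = 593.7 kg/d.
Net biomass production P_X = Y_obs × Q·(S₀ − S) = 0.2671 × 593.7 = 158.6 kg VSS/d.

P_X ≈ 159 kg VSS/d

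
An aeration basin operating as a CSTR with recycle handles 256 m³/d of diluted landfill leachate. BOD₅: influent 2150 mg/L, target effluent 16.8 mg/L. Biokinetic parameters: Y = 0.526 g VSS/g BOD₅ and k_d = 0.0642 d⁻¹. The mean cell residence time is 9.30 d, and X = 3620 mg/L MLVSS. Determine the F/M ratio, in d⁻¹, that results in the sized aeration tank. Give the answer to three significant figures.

Rearranging the biomass balance for a CMAS with decay, V = Y·Q·ΔS·θ_c / [X·(1+k_d θ_c)] = 0.526 × 256 × (2150 − 16.8) × 9.30 / [3620 × (1 + 0.0642 × 9.30)] = 2.67×10^6 / 5781 = 462.1 m³.
F/M = Q·S₀ / (V·X) = 256 × 2150 / (462.1 × 3620) = 0.3290 g BOD₅·(g VSS·d)⁻¹.

F/M ≈ 0.329 d⁻¹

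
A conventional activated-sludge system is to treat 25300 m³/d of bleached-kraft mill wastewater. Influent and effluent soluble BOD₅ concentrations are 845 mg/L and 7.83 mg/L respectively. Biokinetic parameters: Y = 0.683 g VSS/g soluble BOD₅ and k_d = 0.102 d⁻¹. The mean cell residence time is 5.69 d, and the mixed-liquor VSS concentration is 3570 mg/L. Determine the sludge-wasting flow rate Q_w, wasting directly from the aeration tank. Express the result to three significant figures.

Steady-state biomass mass balance: V·X·(1 + k_d·θ_c) = Y·Q·(S₀ − S)·θ_c, so V = 0.683 × 25300 × (845 − 7.83) × 5.69 / [3570 × (1 + 0.102 × 5.69)] = 8.23×10^7 / 5642 = 14589 m³.
With mixed-liquor wasting, θ_c = V/Q_w, so Q_w = V/θ_c = 14589/5.69 = 2564 m³/d.

Q_w ≈ 2560 m³/d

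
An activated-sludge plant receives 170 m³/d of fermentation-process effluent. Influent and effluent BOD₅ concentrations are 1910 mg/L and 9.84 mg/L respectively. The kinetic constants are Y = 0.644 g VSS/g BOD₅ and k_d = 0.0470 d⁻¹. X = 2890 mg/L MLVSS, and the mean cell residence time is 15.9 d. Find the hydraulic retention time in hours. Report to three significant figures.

τ ≈ 92.5 h

Steady-state biomass mass balance: V·X·(1 + k_d·θ_c) = Y·Q·(S₀ − S)·θ_c, so V = 0.644 × 170 × (1910 − 9.84) × 15.9 / [2890 × (1 + 0.0470 × 15.9)] = 3.31×10^6 / 5050 = 655.0 m³.
τ = V/Q = 655.0/170 = 3.853 d, or 92.47 h.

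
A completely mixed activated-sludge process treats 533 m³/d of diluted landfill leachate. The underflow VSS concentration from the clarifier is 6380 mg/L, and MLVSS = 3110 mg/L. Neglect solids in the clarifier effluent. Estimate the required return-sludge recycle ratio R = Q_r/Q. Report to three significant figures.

R ≈ 0.951

R = Q_r/Q = X/(X_r − X) = 3110 / (6380 − 3110) = 0.9511.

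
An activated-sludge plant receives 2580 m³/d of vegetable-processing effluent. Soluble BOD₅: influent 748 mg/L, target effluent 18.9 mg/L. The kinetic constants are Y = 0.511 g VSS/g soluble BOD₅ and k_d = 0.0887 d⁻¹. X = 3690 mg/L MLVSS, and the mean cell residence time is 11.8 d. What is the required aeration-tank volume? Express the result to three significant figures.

Rearranging the biomass balance for a CMAS with decay, V = Y·Q·ΔS·θ_c / [X·(1+k_d θ_c)] = 0.511 × 2580 × (748 − 18.9) × 11.8 / [3690 × (1 + 0.0887 × 11.8)] = 1.13×10^7 / 7552 = 1502 m³.

V ≈ 1500 m³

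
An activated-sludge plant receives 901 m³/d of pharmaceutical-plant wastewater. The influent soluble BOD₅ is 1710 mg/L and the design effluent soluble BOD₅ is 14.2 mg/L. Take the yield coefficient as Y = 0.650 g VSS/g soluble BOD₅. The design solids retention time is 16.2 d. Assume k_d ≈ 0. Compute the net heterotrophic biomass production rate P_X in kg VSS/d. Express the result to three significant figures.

P_X ≈ 993 kg VSS/d

Since k_d ≈ 0, Y_obs = Y = 0.650 g VSS/g soluble BOD₅.
Mass of soluble BOD₅ removed per day: Q(S₀ − S) = 901 × 1696 g/m³ = 1528 kg/d.
So the net sludge growth is P_X = 0.6500 × 1528 = 993.1 kg VSS/d.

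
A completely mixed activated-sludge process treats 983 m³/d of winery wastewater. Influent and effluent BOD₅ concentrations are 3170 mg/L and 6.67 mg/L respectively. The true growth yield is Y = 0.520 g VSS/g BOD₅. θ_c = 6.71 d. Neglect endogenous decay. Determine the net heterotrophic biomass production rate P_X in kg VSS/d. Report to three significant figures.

No decay correction is needed, so Y_obs = Y = 0.520.
Q·(S₀ − S) = 983 × (3170 − 6.67) × 10⁻³ = 3110 kg/d removed.
Net biomass production P_X = Y_obs × Q·(S₀ − S) = 0.5200 × 3110 = 1617 kg VSS/d.

P_X ≈ 1620 kg VSS/d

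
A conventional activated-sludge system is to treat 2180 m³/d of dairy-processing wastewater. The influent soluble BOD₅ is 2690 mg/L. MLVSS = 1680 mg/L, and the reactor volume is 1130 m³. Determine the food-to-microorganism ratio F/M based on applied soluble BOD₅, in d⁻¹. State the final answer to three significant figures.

F/M = applied load / biomass = Q·S₀/(V·X) = 2180 × 2690 / (1130 × 1680) = 3.089 d⁻¹.

F/M ≈ 3.09 d⁻¹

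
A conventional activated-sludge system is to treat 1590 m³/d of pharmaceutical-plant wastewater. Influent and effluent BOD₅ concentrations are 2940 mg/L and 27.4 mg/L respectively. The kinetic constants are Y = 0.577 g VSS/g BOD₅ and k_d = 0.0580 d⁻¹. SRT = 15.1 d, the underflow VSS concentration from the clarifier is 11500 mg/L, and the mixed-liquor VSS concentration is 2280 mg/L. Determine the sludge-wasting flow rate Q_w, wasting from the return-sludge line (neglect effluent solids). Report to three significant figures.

Q_w ≈ 124 m³/d

Rearranging the biomass balance for a CMAS with decay, V = Y·Q·ΔS·θ_c / [X·(1+k_d θ_c)] = 0.577 × 1590 × (2940 − 27.4) × 15.1 / [2280 × (1 + 0.0580 × 15.1)] = 4.03×10^7 / 4277 = 9434 m³.
θ_c = V·X/(Q_w·X_r) when wasting from the recycle, so Q_w = V·X/(θ_c·X_r) = 9434 × 2280 / (15.1 × 11500) = 123.9 m³/d.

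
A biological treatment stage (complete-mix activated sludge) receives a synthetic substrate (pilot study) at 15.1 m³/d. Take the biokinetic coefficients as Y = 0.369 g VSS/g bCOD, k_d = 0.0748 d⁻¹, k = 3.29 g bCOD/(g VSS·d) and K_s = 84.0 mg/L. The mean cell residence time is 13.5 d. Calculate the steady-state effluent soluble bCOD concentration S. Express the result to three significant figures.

S ≈ 11.7 mg/L

For a completely mixed reactor with recycle the Lawrence–McCarty relation gives S = K_s·(1 + k_d·θ_c) / [θ_c·(Y·k − k_d) − 1] = 84.0 × (1 + 0.0748 × 13.5) / [13.5 × (0.369 × 3.29 − 0.0748) − 1] = 168.8 / 14.38 = 11.74 mg/L.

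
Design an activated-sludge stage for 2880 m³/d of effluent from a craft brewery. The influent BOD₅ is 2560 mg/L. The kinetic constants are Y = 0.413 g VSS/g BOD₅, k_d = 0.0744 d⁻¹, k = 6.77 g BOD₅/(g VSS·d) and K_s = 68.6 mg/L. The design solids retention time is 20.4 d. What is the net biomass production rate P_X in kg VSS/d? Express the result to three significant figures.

P_X ≈ 1210 kg VSS/d

From the Monod/SRT balance for a CMAS, S = K_s·(1+k_d θ_c)/[θ_c·(Y k − k_d) − 1] = 68.6 × (1 + 0.0744 × 20.4) / [20.4 × (0.413 × 6.77 − 0.0744) − 1] = 172.7 / 54.52 = 3.168 mg/L.
Y_obs = Y / (1 + k_d θ_c) = 0.413 / (1 + 0.0744 × 20.4) = 0.413 / 2.518 = 0.1640.
ΔS = 2560 − 3.17 = 2557 mg/L, so the substrate removal rate is 2880 × 2557/1000 = 7364 kg BOD₅/d.
P_X = Y_obs · Q(S₀ − S) = 0.1640 × 7364 = 1208 kg VSS/d.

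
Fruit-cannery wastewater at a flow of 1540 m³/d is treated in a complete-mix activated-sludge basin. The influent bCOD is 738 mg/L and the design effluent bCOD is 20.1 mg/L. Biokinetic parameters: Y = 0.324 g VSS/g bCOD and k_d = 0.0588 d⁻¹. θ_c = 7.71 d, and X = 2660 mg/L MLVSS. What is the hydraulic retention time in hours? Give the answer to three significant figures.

τ ≈ 11.1 h

Rearranging the biomass balance for a CMAS with decay, V = Y·Q·ΔS·θ_c / [X·(1+k_d θ_c)] = 0.324 × 1540 × (738 − 20.1) × 7.71 / [2660 × (1 + 0.0588 × 7.71)] = 2.76×10^6 / 3866 = 714.4 m³.
HRT = V/Q = 714.4 m³ / 1540 m³·d⁻¹ = 0.4639 d × 24 = 11.13 h.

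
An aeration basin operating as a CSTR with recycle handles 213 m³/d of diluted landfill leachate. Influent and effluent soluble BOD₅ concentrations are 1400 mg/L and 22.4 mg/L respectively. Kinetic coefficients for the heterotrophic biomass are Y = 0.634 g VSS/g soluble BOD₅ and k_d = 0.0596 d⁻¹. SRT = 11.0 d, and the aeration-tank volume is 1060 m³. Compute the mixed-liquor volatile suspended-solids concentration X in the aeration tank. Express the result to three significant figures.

Solving the biomass balance for X: X = Y Q (S₀−S) θ_c / [V (1+k_d θ_c)] = 0.634 × 213 × (1400 − 22.4) × 11.0 / [1060 × (1 + 0.0596 × 11.0)] = 1166 mg/L.

X ≈ 1170 mg/L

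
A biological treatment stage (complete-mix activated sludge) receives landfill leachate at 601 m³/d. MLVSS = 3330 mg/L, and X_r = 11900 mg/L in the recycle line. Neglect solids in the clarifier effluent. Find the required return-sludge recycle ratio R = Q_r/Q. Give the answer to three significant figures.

R ≈ 0.389

Solids balance on the clarifier gives (1+R)X = R·X_r, so R = X/(X_r − X) = 3330 / (11900 − 3330) = 0.3886.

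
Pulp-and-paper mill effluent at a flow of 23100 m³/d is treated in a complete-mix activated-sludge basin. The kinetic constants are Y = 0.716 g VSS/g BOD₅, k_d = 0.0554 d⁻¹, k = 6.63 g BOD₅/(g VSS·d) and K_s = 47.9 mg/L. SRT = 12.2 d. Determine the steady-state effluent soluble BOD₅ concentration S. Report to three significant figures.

S ≈ 1.43 mg/L

From the Monod/SRT balance for a CMAS, S = K_s·(1+k_d θ_c)/[θ_c·(Y k − k_d) − 1] = 47.9 × (1 + 0.0554 × 12.2) / [12.2 × (0.716 × 6.63 − 0.0554) − 1] = 80.27 / 56.24 = 1.427 mg/L.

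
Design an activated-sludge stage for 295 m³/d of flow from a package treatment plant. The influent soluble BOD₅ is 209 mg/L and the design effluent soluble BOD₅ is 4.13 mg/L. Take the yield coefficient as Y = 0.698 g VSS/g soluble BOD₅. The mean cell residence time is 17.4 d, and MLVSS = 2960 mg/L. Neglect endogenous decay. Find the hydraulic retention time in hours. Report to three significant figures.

τ ≈ 20.2 h

Biomass mass balance (decay neglected): V·X = Y·Q·(S₀ − S)·θ_c, so V = 0.698 × 295 × (209 − 4.13) × 17.4 / 2960 = 248.0 m³.
HRT = V/Q = 248.0 m³ / 295 m³·d⁻¹ = 0.8406 d × 24 = 20.17 h.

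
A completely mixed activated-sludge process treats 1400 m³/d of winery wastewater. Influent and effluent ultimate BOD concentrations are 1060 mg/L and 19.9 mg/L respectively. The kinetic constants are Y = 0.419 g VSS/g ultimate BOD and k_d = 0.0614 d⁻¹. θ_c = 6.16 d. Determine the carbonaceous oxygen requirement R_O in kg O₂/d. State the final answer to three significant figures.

Observed yield with endogenous decay: Y_obs = Y / (1 + k_d·θ_c) = 0.419 / (1 + 0.0614 × 6.16) = 0.419 / 1.378 = 0.3040 g VSS/g ultimate BOD.
Substrate removed = Q·(S₀ − S) = 1400 m³/d × (1060 − 19.9) g/m³ = 1.46×10^6 g/d = 1456 kg/d.
P_X = Y_obs·Q·(S₀ − S) = 0.3040 × 1456 = 442.7 kg VSS/d.
R_O = Q·ΔS − 1.42 P_X = 1456 − 628.6 = 827.5 kg O₂/d.

R_O ≈ 828 kg O₂/d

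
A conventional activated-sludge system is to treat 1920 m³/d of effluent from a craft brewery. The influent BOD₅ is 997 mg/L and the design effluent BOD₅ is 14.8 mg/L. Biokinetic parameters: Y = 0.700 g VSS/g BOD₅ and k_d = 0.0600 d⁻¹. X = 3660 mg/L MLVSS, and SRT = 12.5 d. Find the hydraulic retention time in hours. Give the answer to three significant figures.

From the SRT design equation V = Y Q (S₀−S) θ_c / [X (1 + k_d θ_c)] = 0.700 × 1920 × (997 − 14.8) × 12.5 / [3660 × (1 + 0.0600 × 12.5)] = 1.65×10^7 / 6405 = 2576 m³.
HRT = V/Q = 2576 m³ / 1920 m³·d⁻¹ = 1.342 d × 24 = 32.20 h.

τ ≈ 32.2 h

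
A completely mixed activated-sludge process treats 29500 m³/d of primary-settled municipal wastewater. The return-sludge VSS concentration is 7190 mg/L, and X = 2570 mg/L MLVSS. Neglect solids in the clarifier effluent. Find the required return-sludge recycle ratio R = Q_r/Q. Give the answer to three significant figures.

R ≈ 0.556

Solids balance on the clarifier gives (1+R)X = R·X_r, so R = X/(X_r − X) = 2570 / (7190 − 2570) = 0.5563.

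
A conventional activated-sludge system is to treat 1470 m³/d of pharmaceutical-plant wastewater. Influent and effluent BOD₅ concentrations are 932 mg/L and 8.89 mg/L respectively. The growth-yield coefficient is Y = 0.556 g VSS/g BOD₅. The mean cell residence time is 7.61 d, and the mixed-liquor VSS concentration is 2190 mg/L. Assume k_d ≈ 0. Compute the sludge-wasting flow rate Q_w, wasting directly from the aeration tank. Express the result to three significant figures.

Q_w ≈ 345 m³/d

Biomass mass balance (decay neglected): V·X = Y·Q·(S₀ − S)·θ_c, so V = 0.556 × 1470 × (932 − 8.89) × 7.61 / 2190 = 2622 m³.
For wasting at MLVSS concentration, Q_w = V/θ_c = 2622/7.61 = 344.5 m³/d.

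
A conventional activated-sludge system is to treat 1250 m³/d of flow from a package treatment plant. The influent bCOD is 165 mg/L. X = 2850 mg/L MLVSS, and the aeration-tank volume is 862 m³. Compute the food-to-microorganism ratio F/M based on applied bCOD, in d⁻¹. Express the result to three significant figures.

F/M ≈ 0.0840 d⁻¹

Food-to-microorganism ratio F/M = Q S₀ / (V X) = 1250 × 165 / (862.0 × 2850) = 0.08395 d⁻¹.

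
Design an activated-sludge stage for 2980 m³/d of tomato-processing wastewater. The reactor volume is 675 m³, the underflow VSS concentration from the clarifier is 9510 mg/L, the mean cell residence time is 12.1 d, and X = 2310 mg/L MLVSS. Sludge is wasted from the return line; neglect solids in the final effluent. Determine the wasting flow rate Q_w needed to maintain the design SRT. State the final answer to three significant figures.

θ_c = V·X/(Q_w·X_r) when wasting from the recycle, so Q_w = V·X/(θ_c·X_r) = 675.0 × 2310 / (12.1 × 9510) = 13.55 m³/d.

Q_w ≈ 13.6 m³/d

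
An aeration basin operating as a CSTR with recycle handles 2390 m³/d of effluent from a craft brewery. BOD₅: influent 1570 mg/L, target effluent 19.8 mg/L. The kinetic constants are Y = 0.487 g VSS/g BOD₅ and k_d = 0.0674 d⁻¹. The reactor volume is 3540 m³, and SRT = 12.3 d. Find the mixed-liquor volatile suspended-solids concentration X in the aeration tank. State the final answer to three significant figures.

X = Y·Q·ΔS·θ_c / [V·(1 + k_d θ_c)] = 0.487 × 2390 × (1570 − 19.8) × 12.3 / [3540 × (1 + 0.0674 × 12.3)] = 3428 mg/L.

X ≈ 3430 mg/L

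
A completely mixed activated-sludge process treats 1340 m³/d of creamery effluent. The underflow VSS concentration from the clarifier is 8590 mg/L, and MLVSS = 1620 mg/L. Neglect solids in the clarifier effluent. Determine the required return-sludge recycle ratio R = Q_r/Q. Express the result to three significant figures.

Mass balance around the secondary clarifier (neglecting effluent solids): R = X / (X_r − X) = 1620 / (8590 − 1620) = 0.2324.

R ≈ 0.232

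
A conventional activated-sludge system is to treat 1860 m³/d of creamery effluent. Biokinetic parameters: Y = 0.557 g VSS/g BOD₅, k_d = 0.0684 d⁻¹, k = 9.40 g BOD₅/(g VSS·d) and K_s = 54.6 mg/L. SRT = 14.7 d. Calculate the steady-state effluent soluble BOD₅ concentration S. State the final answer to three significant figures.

From the Monod/SRT balance for a CMAS, S = K_s·(1+k_d θ_c)/[θ_c·(Y k − k_d) − 1] = 54.6 × (1 + 0.0684 × 14.7) / [14.7 × (0.557 × 9.40 − 0.0684) − 1] = 109.5 / 74.96 = 1.461 mg/L.

S ≈ 1.46 mg/L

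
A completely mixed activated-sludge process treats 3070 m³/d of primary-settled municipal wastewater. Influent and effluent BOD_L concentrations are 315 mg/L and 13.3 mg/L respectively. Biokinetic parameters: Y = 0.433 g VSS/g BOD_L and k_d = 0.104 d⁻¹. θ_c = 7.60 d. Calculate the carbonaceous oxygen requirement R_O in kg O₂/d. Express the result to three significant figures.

The observed yield is Y_obs = Y/(1 + k_d·θ_c) = 0.433 / (1 + 0.104 × 7.60) = 0.433 / 1.790 = 0.2418 g VSS per g BOD_L removed.
ΔS = 315 − 13.3 = 301.7 mg/L, so the substrate removal rate is 3070 × 301.7/1000 = 926.2 kg BOD_L/d.
P_X = Y_obs·Q·(S₀ − S) = 0.2418 × 926.2 = 224.0 kg VSS/d.
Carbonaceous O₂ demand = substrate oxidised − cell-mass equivalent = 926.2 − 1.42 × 224.0 = 608.1 kg O₂/d.

R_O ≈ 608 kg O₂/d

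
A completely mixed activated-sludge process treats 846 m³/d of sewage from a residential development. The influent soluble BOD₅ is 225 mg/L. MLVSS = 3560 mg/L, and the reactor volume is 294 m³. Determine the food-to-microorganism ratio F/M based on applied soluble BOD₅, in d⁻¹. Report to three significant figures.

F/M ≈ 0.182 d⁻¹

F/M = Q·S₀ / (V·X) = 846 × 225 / (294.0 × 3560) = 0.1819 g soluble BOD₅·(g VSS·d)⁻¹.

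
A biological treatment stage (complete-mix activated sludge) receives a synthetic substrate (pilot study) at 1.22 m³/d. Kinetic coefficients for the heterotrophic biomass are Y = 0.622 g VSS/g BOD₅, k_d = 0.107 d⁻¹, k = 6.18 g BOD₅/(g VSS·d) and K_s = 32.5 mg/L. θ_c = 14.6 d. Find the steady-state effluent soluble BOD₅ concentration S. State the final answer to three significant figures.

S ≈ 1.55 mg/L

Effluent substrate depends only on kinetics and SRT: S = K_s(1 + k_d θ_c) / [θ_c(Yk − k_d) − 1] = 32.5 × (1 + 0.107 × 14.6) / [14.6 × (0.622 × 6.18 − 0.107) − 1] = 83.27 / 53.56 = 1.555 mg/L.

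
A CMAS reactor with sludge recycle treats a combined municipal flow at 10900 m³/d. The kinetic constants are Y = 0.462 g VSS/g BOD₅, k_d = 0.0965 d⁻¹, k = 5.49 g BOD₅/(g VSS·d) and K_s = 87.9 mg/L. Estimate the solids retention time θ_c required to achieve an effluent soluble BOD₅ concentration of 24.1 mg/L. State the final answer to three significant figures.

θ_c ≈ 2.23 d

From 1/θ_c = Y·k·S/(K_s + S) − k_d: Y·k·S/(K_s+S) = 0.462 × 5.49 × 24.1 / (87.9 + 24.1) = 0.5458 d⁻¹.
1/θ_c = 0.5458 − 0.0965 = 0.4493 d⁻¹, so θ_c = 2.226 d.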